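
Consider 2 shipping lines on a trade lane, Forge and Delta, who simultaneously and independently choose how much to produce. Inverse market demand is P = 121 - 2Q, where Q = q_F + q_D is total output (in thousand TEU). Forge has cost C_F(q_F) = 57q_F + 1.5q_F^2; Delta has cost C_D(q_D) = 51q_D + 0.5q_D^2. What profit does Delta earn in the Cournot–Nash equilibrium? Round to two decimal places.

Forge's profit: π_F = (121 - 2Q)q_F - (57q_F + (3/2)q_F²). Setting ∂π_F/∂q_F = 0: 64 - 7q_F - 2(q_D) = 0.
Delta's profit: π_D = (121 - 2Q)q_D - (51q_D + (1/2)q_D²). Setting ∂π_D/∂q_D = 0: 70 - 5q_D - 2(q_F) = 0.
So q_F = (64 - 2q_D)/7 and q_D = (70 - 2q_F)/5.
Solving the pair: q_F = 180/31, q_D = 362/31.
Price P = 121 - 2·(542/31) = 86.0323.
Delta's profit: 86.0323·(362/31) - 51·(362/31) - (1/2)(362/31)² = 340.9053.

340.91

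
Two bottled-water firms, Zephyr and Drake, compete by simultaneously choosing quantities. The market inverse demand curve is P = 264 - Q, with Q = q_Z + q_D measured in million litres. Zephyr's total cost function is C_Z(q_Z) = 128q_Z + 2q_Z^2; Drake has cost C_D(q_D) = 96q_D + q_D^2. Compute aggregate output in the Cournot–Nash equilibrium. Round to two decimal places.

54.26

Zephyr's profit: π_Z = (264 - Q)q_Z - (128q_Z + 2q_Z²). Setting ∂π_Z/∂q_Z = 0: 136 - 6q_Z - (q_D) = 0.
Drake's profit: π_D = (264 - Q)q_D - (96q_D + q_D²). Setting ∂π_D/∂q_D = 0: 168 - 4q_D - (q_Z) = 0.
Rearranging gives the reaction functions q_Z = (136 - q_D)/6 and q_D = (168 - q_Z)/4.
Solving the pair: q_Z = 376/23, q_D = 872/23.
Total output Q = 376/23 + 872/23 = 1248/23.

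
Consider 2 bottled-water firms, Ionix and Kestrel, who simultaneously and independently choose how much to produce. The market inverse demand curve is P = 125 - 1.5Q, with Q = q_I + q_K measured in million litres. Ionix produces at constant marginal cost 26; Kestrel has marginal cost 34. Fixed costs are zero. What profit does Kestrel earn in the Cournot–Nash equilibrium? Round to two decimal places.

510.30

Ionix's profit: π_I = (125 - 1.5Q)q_I - (26q_I). Setting ∂π_I/∂q_I = 0: 99 - 3q_I - (3/2)(q_K) = 0.
Kestrel's first-order condition: 91 - 3q_K - (3/2)(q_I) = 0.
So q_I = (99 - (3/2)q_K)/3 and q_K = (91 - (3/2)q_I)/3.
Solving the pair: q_I = 214/9, q_K = 166/9.
Price P = 125 - (3/2)·(380/9) = 185/3.
Kestrel's profit: (185/3 - 34)·(166/9) = 510.2963.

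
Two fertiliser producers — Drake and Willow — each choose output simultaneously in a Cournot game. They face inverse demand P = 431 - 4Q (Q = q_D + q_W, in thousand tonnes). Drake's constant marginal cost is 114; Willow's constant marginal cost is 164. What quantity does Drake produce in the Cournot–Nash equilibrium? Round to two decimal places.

30.58

Drake's profit: π_D = (431 - 4Q)q_D - (114q_D). Setting ∂π_D/∂q_D = 0: 317 - 8q_D - 4(q_W) = 0.
Willow's profit: π_W = (431 - 4Q)q_W - (164q_W). Setting ∂π_W/∂q_W = 0: 267 - 8q_W - 4(q_D) = 0.
So q_D = (317 - 4q_W)/8 and q_W = (267 - 4q_D)/8.
Solving the pair: q_D = 367/12, q_W = 217/12.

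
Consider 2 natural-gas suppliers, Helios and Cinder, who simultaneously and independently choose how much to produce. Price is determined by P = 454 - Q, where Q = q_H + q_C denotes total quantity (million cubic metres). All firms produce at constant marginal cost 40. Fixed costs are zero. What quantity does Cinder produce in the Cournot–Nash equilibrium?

138

Each firm earns π_i = (454 - Q)q_i - 40q_i.
First-order condition (treating rivals' output as given): 414 - 2q_i - q_j = 0.
By symmetry each firm produces the same amount; substituting q_j = q_i yields q_i = 414/3 = 138.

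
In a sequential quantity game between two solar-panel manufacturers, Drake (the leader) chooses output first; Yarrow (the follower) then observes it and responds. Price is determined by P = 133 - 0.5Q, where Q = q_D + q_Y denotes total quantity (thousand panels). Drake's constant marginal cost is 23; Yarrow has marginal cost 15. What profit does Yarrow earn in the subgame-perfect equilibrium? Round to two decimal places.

2244.50

The follower Yarrow best-responds to any q_D: π_Y = (133 - 0.5Q)q_Y - 15q_Y.
∂π_Y/∂q_Y = 118 - (1/2)q_D - q_Y = 0 gives the reaction function q_Y = (118 - (1/2)q_D).
The leader anticipates this reaction. Substituting into P = 133 - 0.5Q gives P = 74 - (1/4)q_D, so π_D = (74 - (1/4)q_D)q_D - 23q_D.
Leader FOC: 51 - (1/2)q_D = 0, so q_D = 102.
Then q_Y = (118 - (1/2)·102) = 67.
Price P = 133 - (1/2)·169 = 97/2.
Yarrow's profit: (97/2 - 15)·67 = 2244.5000.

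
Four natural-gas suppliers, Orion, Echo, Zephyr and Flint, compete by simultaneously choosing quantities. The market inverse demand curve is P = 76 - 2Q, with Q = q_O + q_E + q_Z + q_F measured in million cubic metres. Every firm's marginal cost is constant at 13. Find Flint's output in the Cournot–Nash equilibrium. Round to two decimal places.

Each firm earns π_i = (76 - 2Q)q_i - 13q_i.
First-order condition (treating rivals' output as given): 63 - 4q_i - 2·Σ_{j≠i} q_j = 0.
With identical firms every q_j equals q_i, so Σ_{j≠i} q_j = 3q_i and 63 = 10q_i, giving q_i = 63/10.

6.30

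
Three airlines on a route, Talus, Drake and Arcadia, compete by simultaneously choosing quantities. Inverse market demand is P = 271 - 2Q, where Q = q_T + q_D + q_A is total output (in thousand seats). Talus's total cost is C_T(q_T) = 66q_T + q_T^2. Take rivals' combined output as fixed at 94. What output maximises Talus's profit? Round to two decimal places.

2.83

With rivals' combined output fixed at 94, Talus's profit is π_T = (271 - 2·94 - 2q_T)q_T - (66q_T + q_T²) = (83 - 2q_T)q_T - (66q_T + q_T²).
∂π_T/∂q_T = 17 - 6q_T = 0, so q_T = 17/6.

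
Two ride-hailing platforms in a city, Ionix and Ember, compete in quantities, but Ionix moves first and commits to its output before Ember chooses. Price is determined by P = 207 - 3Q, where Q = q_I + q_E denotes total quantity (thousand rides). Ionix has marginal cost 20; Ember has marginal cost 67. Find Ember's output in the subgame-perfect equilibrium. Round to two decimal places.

Solve by backward induction. Given q_I, the follower Ember maximises π_E = (207 - 3q_I - 3q_E)q_E - 67q_E.
Follower FOC: 140 - 3q_I - 6q_E = 0, so q_E(q_I) = (140 - 3q_I)/6.
Ionix substitutes q_E(q_I) into its own profit: π_I = q_I(207 - 3q_I - (140 - 3q_I)/2) - 20q_I = (137 - (3/2)q_I)q_I - 20q_I.
The leader's first-order condition 117 - 3q_I = 0 yields q_I = 39.
Then q_E = (140 - 3·39)/6 = 23/6.

3.83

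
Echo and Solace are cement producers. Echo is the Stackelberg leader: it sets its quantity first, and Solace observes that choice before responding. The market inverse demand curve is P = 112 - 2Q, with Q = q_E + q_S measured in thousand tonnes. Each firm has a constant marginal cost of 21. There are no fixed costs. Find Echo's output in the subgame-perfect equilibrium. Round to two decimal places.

Solve by backward induction. Given q_E, the follower Solace maximises π_S = (112 - 2q_E - 2q_S)q_S - 21q_S.
Setting the follower's marginal profit to zero, 91 - 2q_E - 4q_S = 0, i.e. q_S = (91 - 2q_E)/4.
Echo substitutes q_S(q_E) into its own profit: π_E = q_E(112 - 2q_E - (91 - 2q_E)/2) - 21q_E = (133/2 - q_E)q_E - 21q_E.
Leader FOC: 91/2 - 2q_E = 0, so q_E = 91/4.
Then q_S = (91 - 2·(91/4))/4 = 91/8.

22.75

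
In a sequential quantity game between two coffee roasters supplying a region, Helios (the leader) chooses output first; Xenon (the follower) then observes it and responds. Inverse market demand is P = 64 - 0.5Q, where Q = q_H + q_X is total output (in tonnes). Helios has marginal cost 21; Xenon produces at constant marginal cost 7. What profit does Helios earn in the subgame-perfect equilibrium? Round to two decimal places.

The follower Xenon best-responds to any q_H: π_X = (64 - 0.5Q)q_X - 7q_X.
∂π_X/∂q_X = 57 - (1/2)q_H - q_X = 0 gives the reaction function q_X = (57 - (1/2)q_H).
Helios substitutes q_X(q_H) into its own profit: π_H = q_H(64 - (1/2)q_H - (57 - (1/2)q_H)/2) - 21q_H = (71/2 - (1/4)q_H)q_H - 21q_H.
The leader's first-order condition 29/2 - (1/2)q_H = 0 yields q_H = 29.
Then q_X = (57 - (1/2)·29) = 85/2.
Price P = 64 - (1/2)·(143/2) = 113/4.
Helios's profit: (113/4 - 21)·29 = 841/4.

210.25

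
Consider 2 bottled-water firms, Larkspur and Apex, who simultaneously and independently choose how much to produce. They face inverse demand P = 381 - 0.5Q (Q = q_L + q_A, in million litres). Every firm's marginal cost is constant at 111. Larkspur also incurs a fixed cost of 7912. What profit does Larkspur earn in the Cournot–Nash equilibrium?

Each firm earns π_i = (381 - 0.5Q)q_i - 111q_i.
Setting ∂π_i/∂q_i = 0 with rivals' quantities fixed: 270 - q_i - (1/2)q_j = 0.
By symmetry each firm produces the same amount; substituting q_j = q_i yields q_i = 270/(3/2) = 180.
Price P = 381 - (1/2)·360 = 201.
Larkspur's profit: (201 - 111)·180 - 7912 = 8288.

8288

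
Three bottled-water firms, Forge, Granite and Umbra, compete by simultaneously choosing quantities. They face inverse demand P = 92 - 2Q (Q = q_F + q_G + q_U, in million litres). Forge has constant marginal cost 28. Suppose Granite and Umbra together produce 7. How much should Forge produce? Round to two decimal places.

With rivals' combined output fixed at 7, Forge's profit is π_F = (92 - 2·7 - 2q_F)q_F - (28q_F) = (78 - 2q_F)q_F - (28q_F).
∂π_F/∂q_F = 50 - 4q_F = 0, so q_F = 25/2.

12.50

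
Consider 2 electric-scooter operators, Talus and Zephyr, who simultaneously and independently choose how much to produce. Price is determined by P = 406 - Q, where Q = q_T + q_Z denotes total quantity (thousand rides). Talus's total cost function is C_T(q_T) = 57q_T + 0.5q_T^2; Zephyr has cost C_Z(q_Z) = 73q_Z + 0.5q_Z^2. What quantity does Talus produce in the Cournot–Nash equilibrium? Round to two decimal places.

89.25

Talus's profit: π_T = (406 - Q)q_T - (57q_T + (1/2)q_T²). Setting ∂π_T/∂q_T = 0: 349 - 3q_T - (q_Z) = 0.
Zephyr's first-order condition: 333 - 3q_Z - (q_T) = 0.
So q_T = (349 - q_Z)/3 and q_Z = (333 - q_T)/3.
Solving the pair: q_T = 357/4, q_Z = 325/4.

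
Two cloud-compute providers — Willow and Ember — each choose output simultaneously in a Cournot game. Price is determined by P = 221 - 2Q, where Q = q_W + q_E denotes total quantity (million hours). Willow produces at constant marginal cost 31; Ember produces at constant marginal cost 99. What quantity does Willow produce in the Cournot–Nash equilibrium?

Willow's profit: π_W = (221 - 2Q)q_W - (31q_W). Setting ∂π_W/∂q_W = 0: 190 - 4q_W - 2(q_E) = 0.
Ember's first-order condition: 122 - 4q_E - 2(q_W) = 0.
So q_W = (190 - 2q_E)/4 and q_E = (122 - 2q_W)/4.
Solving the pair: q_W = 43, q_E = 9.

43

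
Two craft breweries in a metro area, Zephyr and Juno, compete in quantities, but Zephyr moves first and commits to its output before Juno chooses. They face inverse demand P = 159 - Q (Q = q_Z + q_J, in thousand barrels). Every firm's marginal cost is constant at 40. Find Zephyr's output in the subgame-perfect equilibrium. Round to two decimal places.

59.50

Solve by backward induction. Given q_Z, the follower Juno maximises π_J = (159 - q_Z - q_J)q_J - 40q_J.
∂π_J/∂q_J = 119 - q_Z - 2q_J = 0 gives the reaction function q_J = (119 - q_Z)/2.
Zephyr substitutes q_J(q_Z) into its own profit: π_Z = q_Z(159 - q_Z - (119 - q_Z)/2) - 40q_Z = (199/2 - (1/2)q_Z)q_Z - 40q_Z.
Leader FOC: 119/2 - q_Z = 0, so q_Z = 119/2.
Then q_J = (119 - 119/2)/2 = 119/4.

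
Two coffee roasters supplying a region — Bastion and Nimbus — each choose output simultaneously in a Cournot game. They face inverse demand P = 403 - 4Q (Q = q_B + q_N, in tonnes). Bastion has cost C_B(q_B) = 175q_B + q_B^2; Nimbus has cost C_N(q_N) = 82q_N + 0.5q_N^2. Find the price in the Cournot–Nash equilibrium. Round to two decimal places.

Bastion's profit: π_B = (403 - 4Q)q_B - (175q_B + q_B²). Setting ∂π_B/∂q_B = 0: 228 - 10q_B - 4(q_N) = 0.
Nimbus's profit: π_N = (403 - 4Q)q_N - (82q_N + (1/2)q_N²). Setting ∂π_N/∂q_N = 0: 321 - 9q_N - 4(q_B) = 0.
So q_B = (228 - 4q_N)/10 and q_N = (321 - 4q_B)/9.
Solving the pair: q_B = 384/37, q_N = 1149/37.
Total output Q = 1533/37, so price P = 403 - 4·(1533/37) = 237.2703.

237.27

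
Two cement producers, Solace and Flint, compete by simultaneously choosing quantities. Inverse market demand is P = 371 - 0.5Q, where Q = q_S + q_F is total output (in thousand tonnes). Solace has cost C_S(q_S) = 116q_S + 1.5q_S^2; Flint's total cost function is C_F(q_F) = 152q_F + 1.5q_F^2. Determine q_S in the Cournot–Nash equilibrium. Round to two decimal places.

Solace's profit: π_S = (371 - 0.5Q)q_S - (116q_S + (3/2)q_S²). Setting ∂π_S/∂q_S = 0: 255 - 4q_S - (1/2)(q_F) = 0.
Flint's profit: π_F = (371 - 0.5Q)q_F - (152q_F + (3/2)q_F²). Setting ∂π_F/∂q_F = 0: 219 - 4q_F - (1/2)(q_S) = 0.
Best responses: q_S = (255 - (1/2)q_F)/4, q_F = (219 - (1/2)q_S)/4.
Solving the pair: q_S = 1214/21, q_F = 998/21.

57.81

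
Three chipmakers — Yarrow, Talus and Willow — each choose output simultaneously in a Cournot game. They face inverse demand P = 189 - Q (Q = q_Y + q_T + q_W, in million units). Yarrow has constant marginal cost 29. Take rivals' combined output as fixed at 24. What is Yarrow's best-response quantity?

With rivals' combined output fixed at 24, Yarrow's profit is π_Y = (189 - 24 - q_Y)q_Y - (29q_Y) = (165 - q_Y)q_Y - (29q_Y).
∂π_Y/∂q_Y = 136 - 2q_Y = 0, so q_Y = 68.

68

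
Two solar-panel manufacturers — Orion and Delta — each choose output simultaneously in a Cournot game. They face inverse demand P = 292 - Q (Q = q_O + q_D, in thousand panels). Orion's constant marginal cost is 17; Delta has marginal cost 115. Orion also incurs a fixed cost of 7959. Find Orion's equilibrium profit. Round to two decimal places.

7499.78

Orion's profit: π_O = (292 - Q)q_O - (17q_O). Setting ∂π_O/∂q_O = 0: 275 - 2q_O - (q_D) = 0.
Delta's first-order condition: 177 - 2q_D - (q_O) = 0.
Best responses: q_O = (275 - q_D)/2, q_D = (177 - q_O)/2.
Solving the pair: q_O = 373/3, q_D = 79/3.
Price P = 292 - 452/3 = 424/3.
Orion's profit: (424/3 - 17)·(373/3) - 7959 = 7499.7778.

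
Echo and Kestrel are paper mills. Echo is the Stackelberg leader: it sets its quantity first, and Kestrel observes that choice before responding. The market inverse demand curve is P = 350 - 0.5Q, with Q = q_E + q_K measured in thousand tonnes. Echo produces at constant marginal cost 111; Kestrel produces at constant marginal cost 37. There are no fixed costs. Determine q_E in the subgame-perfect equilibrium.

Solve by backward induction. Given q_E, the follower Kestrel maximises π_K = (350 - (1/2)q_E - (1/2)q_K)q_K - 37q_K.
∂π_K/∂q_K = 313 - (1/2)q_E - q_K = 0 gives the reaction function q_K = (313 - (1/2)q_E).
Echo substitutes q_K(q_E) into its own profit: π_E = q_E(350 - (1/2)q_E - (313 - (1/2)q_E)/2) - 111q_E = (387/2 - (1/4)q_E)q_E - 111q_E.
Leader FOC: 165/2 - (1/2)q_E = 0, so q_E = 165.
Then q_K = (313 - (1/2)·165) = 461/2.

165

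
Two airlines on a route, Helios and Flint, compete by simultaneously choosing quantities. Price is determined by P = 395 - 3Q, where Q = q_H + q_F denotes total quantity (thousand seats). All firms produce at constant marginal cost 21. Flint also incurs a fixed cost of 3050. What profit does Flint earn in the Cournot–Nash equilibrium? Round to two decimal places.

2130.59

A representative firm's profit is π_i = q_i(395 - 3Q) - 21q_i.
Setting ∂π_i/∂q_i = 0 with rivals' quantities fixed: 374 - 6q_i - 3q_j = 0.
With identical firms every q_j equals q_i, so q_j = q_i and 374 = 9q_i, giving q_i = 374/9.
Price P = 395 - 3·(748/9) = 437/3.
Flint's profit: (437/3 - 21)·(374/9) - 3050 = 2130.5926.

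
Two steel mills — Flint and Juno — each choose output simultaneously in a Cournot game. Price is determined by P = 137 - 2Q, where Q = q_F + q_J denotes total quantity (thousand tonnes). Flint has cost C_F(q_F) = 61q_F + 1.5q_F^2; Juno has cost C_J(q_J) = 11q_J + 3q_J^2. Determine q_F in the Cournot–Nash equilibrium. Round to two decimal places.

Flint's profit: π_F = (137 - 2Q)q_F - (61q_F + (3/2)q_F²). Setting ∂π_F/∂q_F = 0: 76 - 7q_F - 2(q_J) = 0.
Juno's first-order condition: 126 - 10q_J - 2(q_F) = 0.
Rearranging gives the reaction functions q_F = (76 - 2q_J)/7 and q_J = (126 - 2q_F)/10.
Substituting one into the other gives q_F = 254/33 and q_J = 365/33.

7.70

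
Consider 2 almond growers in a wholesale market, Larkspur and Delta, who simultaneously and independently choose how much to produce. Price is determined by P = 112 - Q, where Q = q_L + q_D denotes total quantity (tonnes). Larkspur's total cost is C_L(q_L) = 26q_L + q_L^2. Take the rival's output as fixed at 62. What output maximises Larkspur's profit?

6

With the rival's output fixed at 62, Larkspur's profit is π_L = (112 - 62 - q_L)q_L - (26q_L + q_L²) = (50 - q_L)q_L - (26q_L + q_L²).
∂π_L/∂q_L = 24 - 4q_L = 0, so q_L = 6.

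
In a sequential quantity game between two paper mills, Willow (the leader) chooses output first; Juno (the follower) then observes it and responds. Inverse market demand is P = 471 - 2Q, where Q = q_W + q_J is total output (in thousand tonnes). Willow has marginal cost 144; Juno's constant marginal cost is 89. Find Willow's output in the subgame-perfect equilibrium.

68

Solve by backward induction. Given q_W, the follower Juno maximises π_J = (471 - 2q_W - 2q_J)q_J - 89q_J.
Setting the follower's marginal profit to zero, 382 - 2q_W - 4q_J = 0, i.e. q_J = (382 - 2q_W)/4.
Willow substitutes q_J(q_W) into its own profit: π_W = q_W(471 - 2q_W - (382 - 2q_W)/2) - 144q_W = (280 - q_W)q_W - 144q_W.
Maximising: ∂π_W/∂q_W = 136 - 2q_W = 0, giving q_W = 68.
Then q_J = (382 - 2·68)/4 = 123/2.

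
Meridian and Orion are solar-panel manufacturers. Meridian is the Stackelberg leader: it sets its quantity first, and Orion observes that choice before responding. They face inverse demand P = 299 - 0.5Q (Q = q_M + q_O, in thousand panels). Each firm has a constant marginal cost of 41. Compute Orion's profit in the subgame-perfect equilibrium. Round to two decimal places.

Solve by backward induction. Given q_M, the follower Orion maximises π_O = (299 - (1/2)q_M - (1/2)q_O)q_O - 41q_O.
Setting the follower's marginal profit to zero, 258 - (1/2)q_M - q_O = 0, i.e. q_O = (258 - (1/2)q_M).
Meridian substitutes q_O(q_M) into its own profit: π_M = q_M(299 - (1/2)q_M - (258 - (1/2)q_M)/2) - 41q_M = (170 - (1/4)q_M)q_M - 41q_M.
Maximising: ∂π_M/∂q_M = 129 - (1/2)q_M = 0, giving q_M = 258.
Then q_O = (258 - (1/2)·258) = 129.
Price P = 299 - (1/2)·387 = 211/2.
Orion's profit: (211/2 - 41)·129 = 8320.5000.

8320.50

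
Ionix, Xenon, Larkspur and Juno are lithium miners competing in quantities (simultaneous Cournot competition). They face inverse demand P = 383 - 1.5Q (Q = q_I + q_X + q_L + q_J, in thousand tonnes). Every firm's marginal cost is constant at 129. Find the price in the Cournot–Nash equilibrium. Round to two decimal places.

179.80

Each firm earns π_i = (383 - 1.5Q)q_i - 129q_i.
Setting ∂π_i/∂q_i = 0 with rivals' quantities fixed: 254 - 3q_i - (3/2)·Σ_{j≠i} q_j = 0.
With identical firms every q_j equals q_i, so Σ_{j≠i} q_j = 3q_i and 254 = (15/2)q_i, giving q_i = 508/15.
Total output Q = 135.4667, so price P = 383 - (3/2)·135.4667 = 899/5.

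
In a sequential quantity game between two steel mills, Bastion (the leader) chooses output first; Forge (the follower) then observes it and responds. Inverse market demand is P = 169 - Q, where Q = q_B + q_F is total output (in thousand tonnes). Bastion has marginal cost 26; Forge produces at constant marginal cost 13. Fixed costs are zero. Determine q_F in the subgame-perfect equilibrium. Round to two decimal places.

45.50

The follower Forge best-responds to any q_B: π_F = (169 - Q)q_F - 13q_F.
Follower FOC: 156 - q_B - 2q_F = 0, so q_F(q_B) = (156 - q_B)/2.
The leader anticipates this reaction. Substituting into P = 169 - Q gives P = 91 - (1/2)q_B, so π_B = (91 - (1/2)q_B)q_B - 26q_B.
Maximising: ∂π_B/∂q_B = 65 - q_B = 0, giving q_B = 65.
Then q_F = (156 - 65)/2 = 91/2.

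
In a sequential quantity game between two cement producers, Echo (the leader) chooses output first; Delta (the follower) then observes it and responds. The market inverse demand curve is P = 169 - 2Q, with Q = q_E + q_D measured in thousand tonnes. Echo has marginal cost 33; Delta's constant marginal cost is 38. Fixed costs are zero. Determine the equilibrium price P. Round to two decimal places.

68.25

The follower Delta best-responds to any q_E: π_D = (169 - 2Q)q_D - 38q_D.
∂π_D/∂q_D = 131 - 2q_E - 4q_D = 0 gives the reaction function q_D = (131 - 2q_E)/4.
Echo substitutes q_D(q_E) into its own profit: π_E = q_E(169 - 2q_E - (131 - 2q_E)/2) - 33q_E = (207/2 - q_E)q_E - 33q_E.
Maximising: ∂π_E/∂q_E = 141/2 - 2q_E = 0, giving q_E = 141/4.
Then q_D = (131 - 2·(141/4))/4 = 121/8.
Total output Q = 403/8, so price P = 169 - 2·(403/8) = 273/4.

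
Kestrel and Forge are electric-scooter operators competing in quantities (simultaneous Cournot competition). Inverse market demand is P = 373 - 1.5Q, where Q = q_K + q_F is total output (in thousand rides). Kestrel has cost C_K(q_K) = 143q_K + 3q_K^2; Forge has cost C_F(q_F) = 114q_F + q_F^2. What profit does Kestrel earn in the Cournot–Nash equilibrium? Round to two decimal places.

1427.84

Kestrel's profit: π_K = (373 - 1.5Q)q_K - (143q_K + 3q_K²). Setting ∂π_K/∂q_K = 0: 230 - 9q_K - (3/2)(q_F) = 0.
Forge's first-order condition: 259 - 5q_F - (3/2)(q_K) = 0.
So q_K = (230 - (3/2)q_F)/9 and q_F = (259 - (3/2)q_K)/5.
Substituting one into the other gives q_K = 17.8129 and q_F = 46.4561.
Price P = 373 - (3/2)·64.2690 = 276.5965.
Kestrel's profit: 276.5965·17.8129 - 143·17.8129 - 3·17.8129² = 1427.8418.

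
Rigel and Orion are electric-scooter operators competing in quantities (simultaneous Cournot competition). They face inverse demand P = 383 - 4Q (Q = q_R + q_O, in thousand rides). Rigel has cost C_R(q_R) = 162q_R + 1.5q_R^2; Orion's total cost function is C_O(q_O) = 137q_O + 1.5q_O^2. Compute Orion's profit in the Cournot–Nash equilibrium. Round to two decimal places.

Rigel's profit: π_R = (383 - 4Q)q_R - (162q_R + (3/2)q_R²). Setting ∂π_R/∂q_R = 0: 221 - 11q_R - 4(q_O) = 0.
Orion's first-order condition: 246 - 11q_O - 4(q_R) = 0.
So q_R = (221 - 4q_O)/11 and q_O = (246 - 4q_R)/11.
Solving the pair: q_R = 1447/105, q_O = 1822/105.
Price P = 383 - 4·(467/15) = 258.4667.
Orion's profit: 258.4667·(1822/105) - 137·(1822/105) - (3/2)(1822/105)² = 1656.0782.

1656.08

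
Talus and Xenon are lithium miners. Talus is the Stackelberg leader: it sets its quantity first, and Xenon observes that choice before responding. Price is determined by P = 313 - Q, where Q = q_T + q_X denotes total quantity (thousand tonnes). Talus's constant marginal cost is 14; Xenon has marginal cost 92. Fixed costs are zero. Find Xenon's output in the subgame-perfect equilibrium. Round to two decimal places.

Solve by backward induction. Given q_T, the follower Xenon maximises π_X = (313 - q_T - q_X)q_X - 92q_X.
Follower FOC: 221 - q_T - 2q_X = 0, so q_X(q_T) = (221 - q_T)/2.
Talus substitutes q_X(q_T) into its own profit: π_T = q_T(313 - q_T - (221 - q_T)/2) - 14q_T = (405/2 - (1/2)q_T)q_T - 14q_T.
Maximising: ∂π_T/∂q_T = 377/2 - q_T = 0, giving q_T = 377/2.
Then q_X = (221 - 377/2)/2 = 65/4.

16.25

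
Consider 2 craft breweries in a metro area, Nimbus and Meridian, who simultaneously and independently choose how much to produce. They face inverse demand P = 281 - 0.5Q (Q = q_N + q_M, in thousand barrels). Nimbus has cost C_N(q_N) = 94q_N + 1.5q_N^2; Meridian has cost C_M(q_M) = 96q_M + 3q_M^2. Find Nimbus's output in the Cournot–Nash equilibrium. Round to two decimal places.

43.84

Nimbus's profit: π_N = (281 - 0.5Q)q_N - (94q_N + (3/2)q_N²). Setting ∂π_N/∂q_N = 0: 187 - 4q_N - (1/2)(q_M) = 0.
Meridian's first-order condition: 185 - 7q_M - (1/2)(q_N) = 0.
Rearranging gives the reaction functions q_N = (187 - (1/2)q_M)/4 and q_M = (185 - (1/2)q_N)/7.
Solving the pair: q_N = 1622/37, q_M = 862/37.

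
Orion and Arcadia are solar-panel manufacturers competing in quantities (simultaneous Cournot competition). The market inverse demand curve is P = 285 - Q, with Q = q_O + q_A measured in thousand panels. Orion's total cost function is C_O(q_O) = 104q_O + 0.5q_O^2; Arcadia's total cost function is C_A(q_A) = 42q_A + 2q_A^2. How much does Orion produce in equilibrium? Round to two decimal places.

Orion's profit: π_O = (285 - Q)q_O - (104q_O + (1/2)q_O²). Setting ∂π_O/∂q_O = 0: 181 - 3q_O - (q_A) = 0.
Arcadia's profit: π_A = (285 - Q)q_A - (42q_A + 2q_A²). Setting ∂π_A/∂q_A = 0: 243 - 6q_A - (q_O) = 0.
So q_O = (181 - q_A)/3 and q_A = (243 - q_O)/6.
Substituting one into the other gives q_O = 843/17 and q_A = 548/17.

49.59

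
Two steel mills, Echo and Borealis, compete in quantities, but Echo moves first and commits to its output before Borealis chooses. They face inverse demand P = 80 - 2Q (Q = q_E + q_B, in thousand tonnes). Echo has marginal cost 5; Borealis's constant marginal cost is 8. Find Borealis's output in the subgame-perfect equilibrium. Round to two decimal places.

Solve by backward induction. Given q_E, the follower Borealis maximises π_B = (80 - 2q_E - 2q_B)q_B - 8q_B.
∂π_B/∂q_B = 72 - 2q_E - 4q_B = 0 gives the reaction function q_B = (72 - 2q_E)/4.
Echo substitutes q_B(q_E) into its own profit: π_E = q_E(80 - 2q_E - (72 - 2q_E)/2) - 5q_E = (44 - q_E)q_E - 5q_E.
The leader's first-order condition 39 - 2q_E = 0 yields q_E = 39/2.
Then q_B = (72 - 2·(39/2))/4 = 33/4.

8.25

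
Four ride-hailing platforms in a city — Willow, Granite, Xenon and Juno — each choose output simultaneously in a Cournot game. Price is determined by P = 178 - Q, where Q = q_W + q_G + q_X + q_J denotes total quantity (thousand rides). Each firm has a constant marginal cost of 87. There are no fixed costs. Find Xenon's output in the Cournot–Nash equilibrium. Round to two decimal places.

18.20

A representative firm's profit is π_i = q_i(178 - Q) - 87q_i.
First-order condition (treating rivals' output as given): 91 - 2q_i - Σ_{j≠i} q_j = 0.
With identical firms every q_j equals q_i, so Σ_{j≠i} q_j = 3q_i and 91 = 5q_i, giving q_i = 91/5.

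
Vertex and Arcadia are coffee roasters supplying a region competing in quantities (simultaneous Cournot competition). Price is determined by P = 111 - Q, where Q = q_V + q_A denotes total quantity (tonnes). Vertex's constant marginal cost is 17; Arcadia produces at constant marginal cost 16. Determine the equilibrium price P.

Vertex's profit: π_V = (111 - Q)q_V - (17q_V). Setting ∂π_V/∂q_V = 0: 94 - 2q_V - (q_A) = 0.
Arcadia's first-order condition: 95 - 2q_A - (q_V) = 0.
So q_V = (94 - q_A)/2 and q_A = (95 - q_V)/2.
Substituting one into the other gives q_V = 31 and q_A = 32.
Total output Q = 63, so price P = 111 - 63 = 48.

48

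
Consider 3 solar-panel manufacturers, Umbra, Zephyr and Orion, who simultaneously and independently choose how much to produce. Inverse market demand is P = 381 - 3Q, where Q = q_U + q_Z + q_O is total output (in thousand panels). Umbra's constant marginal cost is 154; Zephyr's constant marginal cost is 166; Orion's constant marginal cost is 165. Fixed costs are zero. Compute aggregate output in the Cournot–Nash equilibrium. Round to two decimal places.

54.83

Umbra's profit: π_U = (381 - 3Q)q_U - (154q_U). Setting ∂π_U/∂q_U = 0: 227 - 6q_U - 3(q_Z + q_O) = 0.
Zephyr's profit: π_Z = (381 - 3Q)q_Z - (166q_Z). Setting ∂π_Z/∂q_Z = 0: 215 - 6q_Z - 3(q_U + q_O) = 0.
Orion's first-order condition: 216 - 6q_O - 3(q_U + q_Z) = 0.
Adding the 3 conditions: 658 − 6Q − 6Q = 0, i.e. Q = 329/6.
Back-substituting: q_U = (227 − 329/2)/3 = 125/6, q_Z = (215 − 329/2)/3 = 101/6, q_O = (216 − 329/2)/3 = 103/6.
Total output Q = 125/6 + 101/6 + 103/6 = 329/6.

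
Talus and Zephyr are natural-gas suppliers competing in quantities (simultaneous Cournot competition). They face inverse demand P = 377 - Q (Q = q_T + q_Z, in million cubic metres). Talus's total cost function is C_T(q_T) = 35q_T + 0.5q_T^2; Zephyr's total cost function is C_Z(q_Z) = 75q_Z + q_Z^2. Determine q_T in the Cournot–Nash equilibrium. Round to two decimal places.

96.91

Talus's profit: π_T = (377 - Q)q_T - (35q_T + (1/2)q_T²). Setting ∂π_T/∂q_T = 0: 342 - 3q_T - (q_Z) = 0.
Zephyr's first-order condition: 302 - 4q_Z - (q_T) = 0.
So q_T = (342 - q_Z)/3 and q_Z = (302 - q_T)/4.
Substituting one into the other gives q_T = 1066/11 and q_Z = 564/11.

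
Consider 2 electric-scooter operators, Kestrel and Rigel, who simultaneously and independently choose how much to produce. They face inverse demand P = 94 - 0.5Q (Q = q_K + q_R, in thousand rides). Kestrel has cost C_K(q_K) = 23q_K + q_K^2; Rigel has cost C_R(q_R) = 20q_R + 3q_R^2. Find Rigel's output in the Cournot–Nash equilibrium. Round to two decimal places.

Kestrel's profit: π_K = (94 - 0.5Q)q_K - (23q_K + q_K²). Setting ∂π_K/∂q_K = 0: 71 - 3q_K - (1/2)(q_R) = 0.
Rigel's profit: π_R = (94 - 0.5Q)q_R - (20q_R + 3q_R²). Setting ∂π_R/∂q_R = 0: 74 - 7q_R - (1/2)(q_K) = 0.
Rearranging gives the reaction functions q_K = (71 - (1/2)q_R)/3 and q_R = (74 - (1/2)q_K)/7.
Substituting one into the other gives q_K = 1840/83 and q_R = 746/83.

8.99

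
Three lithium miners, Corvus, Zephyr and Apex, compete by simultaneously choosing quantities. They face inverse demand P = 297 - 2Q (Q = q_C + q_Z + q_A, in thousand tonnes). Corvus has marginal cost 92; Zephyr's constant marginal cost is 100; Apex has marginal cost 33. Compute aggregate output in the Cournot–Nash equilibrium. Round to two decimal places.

83.25

Corvus's profit: π_C = (297 - 2Q)q_C - (92q_C). Setting ∂π_C/∂q_C = 0: 205 - 4q_C - 2(q_Z + q_A) = 0.
Zephyr's first-order condition: 197 - 4q_Z - 2(q_C + q_A) = 0.
Apex's first-order condition: 264 - 4q_A - 2(q_C + q_Z) = 0.
Summing all 3 equations gives 666 − 8Q = 0, hence Q = 333/4.
Back-substituting: q_C = (205 − 333/2)/2 = 77/4, q_Z = (197 − 333/2)/2 = 61/4, q_A = (264 − 333/2)/2 = 195/4.
Total output Q = 77/4 + 61/4 + 195/4 = 333/4.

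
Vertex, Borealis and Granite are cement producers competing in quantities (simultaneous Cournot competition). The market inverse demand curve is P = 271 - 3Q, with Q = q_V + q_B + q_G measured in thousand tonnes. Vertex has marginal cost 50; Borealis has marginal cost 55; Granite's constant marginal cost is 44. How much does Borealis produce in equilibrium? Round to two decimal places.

Vertex's profit: π_V = (271 - 3Q)q_V - (50q_V). Setting ∂π_V/∂q_V = 0: 221 - 6q_V - 3(q_B + q_G) = 0.
Borealis's profit: π_B = (271 - 3Q)q_B - (55q_B). Setting ∂π_B/∂q_B = 0: 216 - 6q_B - 3(q_V + q_G) = 0.
Granite's first-order condition: 227 - 6q_G - 3(q_V + q_B) = 0.
Adding the 3 conditions: 664 − 6Q − 6Q = 0, i.e. Q = 166/3.
Back-substituting: q_V = (221 − 166)/3 = 55/3, q_B = (216 − 166)/3 = 50/3, q_G = (227 − 166)/3 = 61/3.

16.67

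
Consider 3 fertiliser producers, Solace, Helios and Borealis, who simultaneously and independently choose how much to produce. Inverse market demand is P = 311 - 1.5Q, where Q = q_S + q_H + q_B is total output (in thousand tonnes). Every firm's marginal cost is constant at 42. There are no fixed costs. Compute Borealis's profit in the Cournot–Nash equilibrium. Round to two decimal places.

3015.04

A representative firm's profit is π_i = q_i(311 - 1.5Q) - 42q_i.
Setting ∂π_i/∂q_i = 0 with rivals' quantities fixed: 269 - 3q_i - (3/2)·Σ_{j≠i} q_j = 0.
With identical firms every q_j equals q_i, so Σ_{j≠i} q_j = 2q_i and 269 = 6q_i, giving q_i = 269/6.
Price P = 311 - (3/2)·(269/2) = 437/4.
Borealis's profit: (437/4 - 42)·(269/6) = 3015.0417.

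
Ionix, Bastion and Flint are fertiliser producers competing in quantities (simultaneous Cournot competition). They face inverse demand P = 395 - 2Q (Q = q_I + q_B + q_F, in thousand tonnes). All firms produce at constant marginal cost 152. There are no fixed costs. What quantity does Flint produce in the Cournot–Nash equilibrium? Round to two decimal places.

Each firm earns π_i = (395 - 2Q)q_i - 152q_i.
First-order condition (treating rivals' output as given): 243 - 4q_i - 2·Σ_{j≠i} q_j = 0.
By symmetry each firm produces the same amount; substituting Σ_{j≠i} q_j = 2q_i yields q_i = 243/8.

30.38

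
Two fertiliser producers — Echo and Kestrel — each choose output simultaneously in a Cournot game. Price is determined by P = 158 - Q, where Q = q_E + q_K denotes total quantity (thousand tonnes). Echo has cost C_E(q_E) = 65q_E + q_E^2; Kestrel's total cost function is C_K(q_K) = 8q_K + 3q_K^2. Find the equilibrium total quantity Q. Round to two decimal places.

Echo's profit: π_E = (158 - Q)q_E - (65q_E + q_E²). Setting ∂π_E/∂q_E = 0: 93 - 4q_E - (q_K) = 0.
Kestrel's first-order condition: 150 - 8q_K - (q_E) = 0.
So q_E = (93 - q_K)/4 and q_K = (150 - q_E)/8.
Solving the pair: q_E = 594/31, q_K = 507/31.
Total output Q = 594/31 + 507/31 = 1101/31.

35.52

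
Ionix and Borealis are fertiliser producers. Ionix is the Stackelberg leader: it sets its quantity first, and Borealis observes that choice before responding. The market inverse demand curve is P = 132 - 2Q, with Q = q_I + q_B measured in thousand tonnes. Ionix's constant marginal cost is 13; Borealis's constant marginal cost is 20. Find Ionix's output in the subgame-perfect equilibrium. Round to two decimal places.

31.50

The follower Borealis best-responds to any q_I: π_B = (132 - 2Q)q_B - 20q_B.
∂π_B/∂q_B = 112 - 2q_I - 4q_B = 0 gives the reaction function q_B = (112 - 2q_I)/4.
The leader anticipates this reaction. Substituting into P = 132 - 2Q gives P = 76 - q_I, so π_I = (76 - q_I)q_I - 13q_I.
The leader's first-order condition 63 - 2q_I = 0 yields q_I = 63/2.
Then q_B = (112 - 2·(63/2))/4 = 49/4.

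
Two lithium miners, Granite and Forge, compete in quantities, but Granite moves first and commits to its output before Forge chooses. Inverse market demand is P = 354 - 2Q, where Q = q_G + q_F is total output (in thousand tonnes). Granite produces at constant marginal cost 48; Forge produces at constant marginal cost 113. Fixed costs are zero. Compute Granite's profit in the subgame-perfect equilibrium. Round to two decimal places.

8602.56

The follower Forge best-responds to any q_G: π_F = (354 - 2Q)q_F - 113q_F.
∂π_F/∂q_F = 241 - 2q_G - 4q_F = 0 gives the reaction function q_F = (241 - 2q_G)/4.
Granite substitutes q_F(q_G) into its own profit: π_G = q_G(354 - 2q_G - (241 - 2q_G)/2) - 48q_G = (467/2 - q_G)q_G - 48q_G.
Maximising: ∂π_G/∂q_G = 371/2 - 2q_G = 0, giving q_G = 371/4.
Then q_F = (241 - 2·(371/4))/4 = 111/8.
Price P = 354 - 2·(853/8) = 563/4.
Granite's profit: (563/4 - 48)·(371/4) = 8602.5625.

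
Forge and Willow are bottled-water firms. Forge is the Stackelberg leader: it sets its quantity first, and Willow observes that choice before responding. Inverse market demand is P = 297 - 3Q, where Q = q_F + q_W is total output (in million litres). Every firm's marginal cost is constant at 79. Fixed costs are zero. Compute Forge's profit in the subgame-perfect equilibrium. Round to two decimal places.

The follower Willow best-responds to any q_F: π_W = (297 - 3Q)q_W - 79q_W.
Follower FOC: 218 - 3q_F - 6q_W = 0, so q_W(q_F) = (218 - 3q_F)/6.
Forge substitutes q_W(q_F) into its own profit: π_F = q_F(297 - 3q_F - (218 - 3q_F)/2) - 79q_F = (188 - (3/2)q_F)q_F - 79q_F.
The leader's first-order condition 109 - 3q_F = 0 yields q_F = 109/3.
Then q_W = (218 - 3·(109/3))/6 = 109/6.
Price P = 297 - 3·(109/2) = 267/2.
Forge's profit: (267/2 - 79)·(109/3) = 1980.1667.

1980.17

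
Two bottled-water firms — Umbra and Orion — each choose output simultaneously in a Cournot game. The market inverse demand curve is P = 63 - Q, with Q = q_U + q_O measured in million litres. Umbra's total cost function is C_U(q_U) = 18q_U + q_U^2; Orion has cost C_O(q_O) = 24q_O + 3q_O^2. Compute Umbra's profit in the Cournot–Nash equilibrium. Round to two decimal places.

Umbra's profit: π_U = (63 - Q)q_U - (18q_U + q_U²). Setting ∂π_U/∂q_U = 0: 45 - 4q_U - (q_O) = 0.
Orion's first-order condition: 39 - 8q_O - (q_U) = 0.
So q_U = (45 - q_O)/4 and q_O = (39 - q_U)/8.
Substituting one into the other gives q_U = 321/31 and q_O = 111/31.
Price P = 63 - 432/31 = 1521/31.
Umbra's profit: (1521/31)·(321/31) - 18·(321/31) - (321/31)² = 214.4454.

214.45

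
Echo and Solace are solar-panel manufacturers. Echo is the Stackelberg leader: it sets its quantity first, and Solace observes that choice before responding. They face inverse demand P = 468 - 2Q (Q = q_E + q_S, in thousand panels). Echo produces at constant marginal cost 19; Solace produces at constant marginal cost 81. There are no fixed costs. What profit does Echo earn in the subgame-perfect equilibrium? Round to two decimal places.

The follower Solace best-responds to any q_E: π_S = (468 - 2Q)q_S - 81q_S.
∂π_S/∂q_S = 387 - 2q_E - 4q_S = 0 gives the reaction function q_S = (387 - 2q_E)/4.
Echo substitutes q_S(q_E) into its own profit: π_E = q_E(468 - 2q_E - (387 - 2q_E)/2) - 19q_E = (549/2 - q_E)q_E - 19q_E.
Maximising: ∂π_E/∂q_E = 511/2 - 2q_E = 0, giving q_E = 511/4.
Then q_S = (387 - 2·(511/4))/4 = 263/8.
Price P = 468 - 2·(1285/8) = 587/4.
Echo's profit: (587/4 - 19)·(511/4) = 16320.0625.

16320.06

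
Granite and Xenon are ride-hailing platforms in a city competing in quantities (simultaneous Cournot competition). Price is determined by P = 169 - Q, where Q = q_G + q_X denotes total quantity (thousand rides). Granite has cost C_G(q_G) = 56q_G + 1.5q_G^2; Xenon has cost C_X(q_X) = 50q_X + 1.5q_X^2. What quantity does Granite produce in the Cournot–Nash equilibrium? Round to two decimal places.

Granite's profit: π_G = (169 - Q)q_G - (56q_G + (3/2)q_G²). Setting ∂π_G/∂q_G = 0: 113 - 5q_G - (q_X) = 0.
Xenon's first-order condition: 119 - 5q_X - (q_G) = 0.
So q_G = (113 - q_X)/5 and q_X = (119 - q_G)/5.
Substituting one into the other gives q_G = 223/12 and q_X = 241/12.

18.58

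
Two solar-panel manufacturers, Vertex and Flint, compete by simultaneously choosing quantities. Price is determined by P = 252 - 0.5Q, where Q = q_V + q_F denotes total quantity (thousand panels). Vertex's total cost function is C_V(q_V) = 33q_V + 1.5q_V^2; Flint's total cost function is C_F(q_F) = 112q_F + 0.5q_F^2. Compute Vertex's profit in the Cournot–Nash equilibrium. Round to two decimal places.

4509.44

Vertex's profit: π_V = (252 - 0.5Q)q_V - (33q_V + (3/2)q_V²). Setting ∂π_V/∂q_V = 0: 219 - 4q_V - (1/2)(q_F) = 0.
Flint's first-order condition: 140 - 2q_F - (1/2)(q_V) = 0.
Rearranging gives the reaction functions q_V = (219 - (1/2)q_F)/4 and q_F = (140 - (1/2)q_V)/2.
Solving the pair: q_V = 1472/31, q_F = 1802/31.
Price P = 252 - (1/2)·105.6129 = 199.1935.
Vertex's profit: 199.1935·(1472/31) - 33·(1472/31) - (3/2)(1472/31)² = 4509.4360.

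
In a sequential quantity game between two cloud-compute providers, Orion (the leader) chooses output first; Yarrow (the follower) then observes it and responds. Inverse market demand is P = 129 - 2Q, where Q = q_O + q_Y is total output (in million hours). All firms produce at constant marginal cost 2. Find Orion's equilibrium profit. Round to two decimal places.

The follower Yarrow best-responds to any q_O: π_Y = (129 - 2Q)q_Y - 2q_Y.
Setting the follower's marginal profit to zero, 127 - 2q_O - 4q_Y = 0, i.e. q_Y = (127 - 2q_O)/4.
The leader anticipates this reaction. Substituting into P = 129 - 2Q gives P = 131/2 - q_O, so π_O = (131/2 - q_O)q_O - 2q_O.
Maximising: ∂π_O/∂q_O = 127/2 - 2q_O = 0, giving q_O = 127/4.
Then q_Y = (127 - 2·(127/4))/4 = 127/8.
Price P = 129 - 2·(381/8) = 135/4.
Orion's profit: (135/4 - 2)·(127/4) = 1008.0625.

1008.06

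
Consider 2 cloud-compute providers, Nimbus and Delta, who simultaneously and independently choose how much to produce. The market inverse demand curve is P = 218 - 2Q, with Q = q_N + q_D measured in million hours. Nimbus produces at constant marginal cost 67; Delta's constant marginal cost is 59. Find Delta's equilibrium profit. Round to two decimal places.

Nimbus's profit: π_N = (218 - 2Q)q_N - (67q_N). Setting ∂π_N/∂q_N = 0: 151 - 4q_N - 2(q_D) = 0.
Delta's profit: π_D = (218 - 2Q)q_D - (59q_D). Setting ∂π_D/∂q_D = 0: 159 - 4q_D - 2(q_N) = 0.
Rearranging gives the reaction functions q_N = (151 - 2q_D)/4 and q_D = (159 - 2q_N)/4.
Substituting one into the other gives q_N = 143/6 and q_D = 167/6.
Price P = 218 - 2·(155/3) = 344/3.
Delta's profit: (344/3 - 59)·(167/6) = 1549.3889.

1549.39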